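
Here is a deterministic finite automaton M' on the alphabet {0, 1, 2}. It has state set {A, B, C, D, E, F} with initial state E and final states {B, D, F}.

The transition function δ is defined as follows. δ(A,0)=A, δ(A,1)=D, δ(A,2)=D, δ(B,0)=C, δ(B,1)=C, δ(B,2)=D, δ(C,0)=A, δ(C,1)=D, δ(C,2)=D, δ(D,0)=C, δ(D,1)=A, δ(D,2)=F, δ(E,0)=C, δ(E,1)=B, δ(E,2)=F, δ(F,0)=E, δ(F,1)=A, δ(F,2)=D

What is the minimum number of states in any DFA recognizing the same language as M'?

P0 = {B,D,F} | {A,C,E}.
The partition is now stable with 2 blocks: {B,D,F} | {A,C,E}.

2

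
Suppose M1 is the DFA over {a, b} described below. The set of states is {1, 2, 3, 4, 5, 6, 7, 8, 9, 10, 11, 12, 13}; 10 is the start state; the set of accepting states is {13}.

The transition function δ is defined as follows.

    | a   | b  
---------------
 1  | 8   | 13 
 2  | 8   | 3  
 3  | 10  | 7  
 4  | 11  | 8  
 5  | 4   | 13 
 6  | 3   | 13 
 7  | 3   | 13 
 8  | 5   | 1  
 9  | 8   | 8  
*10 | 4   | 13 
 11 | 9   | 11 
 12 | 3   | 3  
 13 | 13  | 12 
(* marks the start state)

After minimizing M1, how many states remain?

7

States {2,6} cannot be reached from the start state, so discard them.
Start with accepting vs non-accepting: {13} | {1,3,4,5,7,8,9,10,11,12}.
Refine {1,3,4,5,7,8,9,10,11,12} on symbol b: members go to different blocks, giving {3,4,8,9,11,12} and {1,5,7,10}.
Refine {3,4,8,9,11,12} on symbol a: members go to different blocks, giving {4,9,11,12} and {3,8}.
Split {4,9,11,12} by δ(·,a) → {4,11} and {9,12}.
On input a, block {4,11} splits into {4} and {11}.
Refine {1,5,7,10} on symbol a: members go to different blocks, giving {1,7} and {5,10}.
Stable partition: {13} | {4} | {1,7} | {3,8} | {9,12} | {11} | {5,10} — 7 equivalence classes.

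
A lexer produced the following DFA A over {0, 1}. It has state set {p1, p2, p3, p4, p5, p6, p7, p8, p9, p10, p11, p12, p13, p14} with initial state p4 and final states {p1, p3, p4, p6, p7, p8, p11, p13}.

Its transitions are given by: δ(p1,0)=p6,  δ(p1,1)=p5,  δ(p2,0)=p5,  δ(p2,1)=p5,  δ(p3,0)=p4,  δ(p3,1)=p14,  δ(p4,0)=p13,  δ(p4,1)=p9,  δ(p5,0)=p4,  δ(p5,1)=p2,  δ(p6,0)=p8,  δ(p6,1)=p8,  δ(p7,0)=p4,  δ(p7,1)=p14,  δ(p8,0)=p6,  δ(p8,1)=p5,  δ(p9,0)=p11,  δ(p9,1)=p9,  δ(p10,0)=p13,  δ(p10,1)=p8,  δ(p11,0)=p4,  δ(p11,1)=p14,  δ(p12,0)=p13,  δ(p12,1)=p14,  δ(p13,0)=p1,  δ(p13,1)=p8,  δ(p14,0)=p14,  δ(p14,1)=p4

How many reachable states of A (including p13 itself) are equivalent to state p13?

2

First remove the unreachable states {p3,p7,p10,p12}; 10 states remain.
P0 = {p1,p4,p6,p8,p11,p13} | {p2,p5,p9,p14}.
Split {p1,p4,p6,p8,p11,p13} by δ(·,1) → {p1,p4,p8,p11} and {p6,p13}.
Split {p1,p4,p8,p11} by δ(·,0) → {p1,p4,p8} and {p11}.
Refine {p2,p5,p9,p14} on symbol 0: members go to different blocks, giving {p2,p14} and {p5} and {p9}.
On input 1, block {p1,p4,p8} splits into {p1,p8} and {p4}.
Refine {p2,p14} on symbol 0: members go to different blocks, giving {p2} and {p14}.
Stable partition: {p1,p8} | {p2} | {p6,p13} | {p11} | {p5} | {p9} | {p4} | {p14} — 8 equivalence classes.
The equivalence class containing p13 is {p6,p13}, of size 2.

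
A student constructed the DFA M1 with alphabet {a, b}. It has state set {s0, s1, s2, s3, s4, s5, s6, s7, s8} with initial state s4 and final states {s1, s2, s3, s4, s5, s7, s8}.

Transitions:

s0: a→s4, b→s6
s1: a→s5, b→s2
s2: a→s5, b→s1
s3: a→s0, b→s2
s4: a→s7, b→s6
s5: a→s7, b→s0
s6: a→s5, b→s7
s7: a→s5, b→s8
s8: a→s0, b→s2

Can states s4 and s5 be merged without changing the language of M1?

Reachable states from the start: {s0,s1,s2,s4,s5,s6,s7,s8}. Unreachable: {s3} — drop them.
Initial partition by acceptance: {s1,s2,s4,s5,s7,s8} | {s0,s6}.
Split {s1,s2,s4,s5,s7,s8} by δ(·,a) → {s1,s2,s4,s5,s7} and {s8}.
On input b, block {s1,s2,s4,s5,s7} splits into {s1,s2} and {s4,s5} and {s7}.
On input b, block {s0,s6} splits into {s0} and {s6}.
Split {s4,s5} by δ(·,b) → {s4} and {s5}.
No further refinement is possible. Final partition (7 blocks): {s1,s2} | {s0} | {s8} | {s4} | {s7} | {s6} | {s5}.
s4 and s5 end up in different blocks, so they are distinguishable. For instance, the string 'bb' is accepted from only s4.

No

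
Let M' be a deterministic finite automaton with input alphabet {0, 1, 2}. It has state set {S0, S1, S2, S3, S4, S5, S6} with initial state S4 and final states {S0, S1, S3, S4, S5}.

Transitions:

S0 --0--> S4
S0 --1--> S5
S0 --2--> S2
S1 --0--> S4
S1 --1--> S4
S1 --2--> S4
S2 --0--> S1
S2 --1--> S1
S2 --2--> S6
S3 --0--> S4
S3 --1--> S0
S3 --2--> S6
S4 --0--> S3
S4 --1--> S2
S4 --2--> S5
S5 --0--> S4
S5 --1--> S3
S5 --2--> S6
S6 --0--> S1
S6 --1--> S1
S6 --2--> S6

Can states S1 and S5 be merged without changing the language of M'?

Start with accepting vs non-accepting: {S0,S1,S3,S4,S5} | {S2,S6}.
On input 1, block {S0,S1,S3,S4,S5} splits into {S0,S1,S3,S5} and {S4}.
Split {S0,S1,S3,S5} by δ(·,1) → {S0,S3,S5} and {S1}.
The partition is now stable with 4 blocks: {S0,S3,S5} | {S2,S6} | {S4} | {S1}.
S1 and S5 end up in different blocks, so they are distinguishable. For instance, the string '2' is accepted from only S1.

No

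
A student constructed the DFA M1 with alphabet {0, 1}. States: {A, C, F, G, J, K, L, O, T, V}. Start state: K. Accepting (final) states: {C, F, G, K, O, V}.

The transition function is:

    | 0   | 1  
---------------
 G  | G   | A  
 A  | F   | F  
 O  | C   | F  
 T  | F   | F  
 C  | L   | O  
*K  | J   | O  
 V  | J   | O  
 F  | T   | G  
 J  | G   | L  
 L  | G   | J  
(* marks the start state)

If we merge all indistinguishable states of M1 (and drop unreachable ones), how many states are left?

States {V} cannot be reached from the start state, so discard them.
Start with accepting vs non-accepting: {C,F,G,K,O} | {A,J,L,T}.
Refine {C,F,G,K,O} on symbol 0: members go to different blocks, giving {C,F,K} and {G,O}.
Split {A,J,L,T} by δ(·,0) → {A,T} and {J,L}.
On input 0, block {C,F,K} splits into {C,K} and {F}.
On input 0, block {G,O} splits into {O} and {G}.
Stable partition: {C,K} | {A,T} | {O} | {J,L} | {F} | {G} — 6 equivalence classes.

6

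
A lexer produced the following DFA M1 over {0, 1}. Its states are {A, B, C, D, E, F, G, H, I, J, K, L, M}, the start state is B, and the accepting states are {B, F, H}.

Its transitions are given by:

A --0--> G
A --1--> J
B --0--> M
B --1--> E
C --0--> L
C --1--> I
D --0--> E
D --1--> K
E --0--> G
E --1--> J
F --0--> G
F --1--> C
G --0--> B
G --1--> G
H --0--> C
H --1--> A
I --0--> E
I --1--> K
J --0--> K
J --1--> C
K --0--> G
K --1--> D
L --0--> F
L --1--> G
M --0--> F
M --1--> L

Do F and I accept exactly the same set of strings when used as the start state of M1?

No

States {A,H} cannot be reached from the start state, so discard them.
Start with accepting vs non-accepting: {B,F} | {C,D,E,G,I,J,K,L,M}.
Split {C,D,E,G,I,J,K,L,M} by δ(·,0) → {C,D,E,I,J,K} and {G,L,M}.
Refine {C,D,E,I,J,K} on symbol 0: members go to different blocks, giving {C,E,K} and {D,I,J}.
Stable partition: {B,F} | {C,E,K} | {G,L,M} | {D,I,J} — 4 equivalence classes.
F and I end up in different blocks, so they are distinguishable. For instance, the string 'ε' is accepted from only F.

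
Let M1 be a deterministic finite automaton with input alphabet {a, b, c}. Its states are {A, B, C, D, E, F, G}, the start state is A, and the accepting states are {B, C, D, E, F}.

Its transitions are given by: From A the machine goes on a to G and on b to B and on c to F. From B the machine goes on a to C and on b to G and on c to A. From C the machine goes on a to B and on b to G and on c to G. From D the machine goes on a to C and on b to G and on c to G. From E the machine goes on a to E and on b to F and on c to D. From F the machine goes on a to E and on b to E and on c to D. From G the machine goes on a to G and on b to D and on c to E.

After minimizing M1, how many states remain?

All states are reachable from the start state.
Initial partition by acceptance: {B,C,D,E,F} | {A,G}.
Split {B,C,D,E,F} by δ(·,b) → {B,C,D} and {E,F}.
Stable partition: {B,C,D} | {A,G} | {E,F} — 3 equivalence classes.

3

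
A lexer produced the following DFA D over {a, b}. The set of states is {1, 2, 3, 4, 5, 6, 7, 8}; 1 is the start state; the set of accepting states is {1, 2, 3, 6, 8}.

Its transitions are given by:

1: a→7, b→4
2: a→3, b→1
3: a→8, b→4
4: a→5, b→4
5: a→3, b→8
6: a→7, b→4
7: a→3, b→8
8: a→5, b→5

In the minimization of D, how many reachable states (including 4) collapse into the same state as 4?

States {2,6} cannot be reached from the start state, so discard them.
Start with accepting vs non-accepting: {1,3,8} | {4,5,7}.
On input a, block {1,3,8} splits into {1,8} and {3}.
Split {4,5,7} by δ(·,a) → {5,7} and {4}.
Split {1,8} by δ(·,b) → {1} and {8}.
Stable partition: {1} | {5,7} | {3} | {4} | {8} — 5 equivalence classes.
State 4 belongs to the block {4}, which has 1 states.

1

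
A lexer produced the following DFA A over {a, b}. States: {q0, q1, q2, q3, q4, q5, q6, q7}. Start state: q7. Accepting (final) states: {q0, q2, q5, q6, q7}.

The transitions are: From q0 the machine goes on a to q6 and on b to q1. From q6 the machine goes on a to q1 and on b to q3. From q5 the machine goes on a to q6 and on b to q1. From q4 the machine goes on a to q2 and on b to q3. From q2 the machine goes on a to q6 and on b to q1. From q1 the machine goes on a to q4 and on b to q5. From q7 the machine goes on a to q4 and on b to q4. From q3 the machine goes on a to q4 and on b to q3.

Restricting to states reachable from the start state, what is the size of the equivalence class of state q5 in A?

Reachable states from the start: {q1,q2,q3,q4,q5,q6,q7}. Unreachable: {q0} — drop them.
Start with accepting vs non-accepting: {q2,q5,q6,q7} | {q1,q3,q4}.
On input a, block {q2,q5,q6,q7} splits into {q2,q5} and {q6,q7}.
On input a, block {q1,q3,q4} splits into {q1,q3} and {q4}.
Split {q1,q3} by δ(·,b) → {q1} and {q3}.
Refine {q6,q7} on symbol a: members go to different blocks, giving {q6} and {q7}.
No further refinement is possible. Final partition (6 blocks): {q2,q5} | {q1} | {q6} | {q4} | {q3} | {q7}.
The equivalence class containing q5 is {q2,q5}, of size 2.

2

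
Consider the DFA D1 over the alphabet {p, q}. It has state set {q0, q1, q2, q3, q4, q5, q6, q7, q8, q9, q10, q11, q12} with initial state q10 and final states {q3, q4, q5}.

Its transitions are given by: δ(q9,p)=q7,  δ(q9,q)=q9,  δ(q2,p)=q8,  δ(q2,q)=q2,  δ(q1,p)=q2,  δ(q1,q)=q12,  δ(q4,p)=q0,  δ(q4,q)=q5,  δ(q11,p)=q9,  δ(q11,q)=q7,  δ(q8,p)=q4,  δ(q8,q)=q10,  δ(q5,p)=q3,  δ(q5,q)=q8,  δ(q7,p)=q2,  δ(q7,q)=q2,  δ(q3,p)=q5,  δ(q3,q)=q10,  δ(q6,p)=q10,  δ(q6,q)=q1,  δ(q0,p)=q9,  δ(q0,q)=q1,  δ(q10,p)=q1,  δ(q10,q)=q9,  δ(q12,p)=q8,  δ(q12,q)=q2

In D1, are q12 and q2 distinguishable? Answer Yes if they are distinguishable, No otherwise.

Reachable states from the start: {q0,q1,q2,q3,q4,q5,q7,q8,q9,q10,q12}. Unreachable: {q6,q11} — drop them.
P0 = {q3,q4,q5} | {q0,q1,q2,q7,q8,q9,q10,q12}.
Refine {q3,q4,q5} on symbol p: members go to different blocks, giving {q3,q5} and {q4}.
Split {q0,q1,q2,q7,q8,q9,q10,q12} by δ(·,p) → {q0,q1,q2,q7,q9,q10,q12} and {q8}.
Split {q3,q5} by δ(·,q) → {q3} and {q5}.
Split {q0,q1,q2,q7,q9,q10,q12} by δ(·,p) → {q0,q1,q7,q9,q10} and {q2,q12}.
On input p, block {q0,q1,q7,q9,q10} splits into {q0,q9,q10} and {q1,q7}.
Refine {q0,q9,q10} on symbol p: members go to different blocks, giving {q9,q10} and {q0}.
No further refinement is possible. Final partition (8 blocks): {q3} | {q9,q10} | {q4} | {q8} | {q5} | {q2,q12} | {q1,q7} | {q0}.
q12 and q2 lie in the same block of the stable partition, so they are equivalent — no string distinguishes them.

No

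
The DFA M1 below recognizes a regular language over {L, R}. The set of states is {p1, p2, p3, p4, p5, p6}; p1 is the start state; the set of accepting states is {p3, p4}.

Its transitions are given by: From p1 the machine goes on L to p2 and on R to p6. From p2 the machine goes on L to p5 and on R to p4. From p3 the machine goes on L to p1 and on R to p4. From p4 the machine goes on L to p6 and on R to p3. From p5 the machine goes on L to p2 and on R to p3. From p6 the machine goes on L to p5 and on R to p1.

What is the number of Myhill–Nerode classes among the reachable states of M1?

All states are reachable from the start state.
Start with accepting vs non-accepting: {p3,p4} | {p1,p2,p5,p6}.
On input R, block {p1,p2,p5,p6} splits into {p1,p6} and {p2,p5}.
Stable partition: {p3,p4} | {p1,p6} | {p2,p5} — 3 equivalence classes.

3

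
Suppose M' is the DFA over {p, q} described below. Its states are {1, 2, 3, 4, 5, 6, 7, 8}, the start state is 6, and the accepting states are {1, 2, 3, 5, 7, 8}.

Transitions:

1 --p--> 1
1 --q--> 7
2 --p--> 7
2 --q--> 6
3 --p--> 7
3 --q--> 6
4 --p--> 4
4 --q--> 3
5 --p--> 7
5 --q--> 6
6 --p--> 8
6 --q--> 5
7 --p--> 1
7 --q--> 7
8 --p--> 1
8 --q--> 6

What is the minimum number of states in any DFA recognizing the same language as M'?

Reachable states from the start: {1,5,6,7,8}. Unreachable: {2,3,4} — drop them.
P0 = {1,5,7,8} | {6}.
Refine {1,5,7,8} on symbol q: members go to different blocks, giving {1,7} and {5,8}.
Stable partition: {1,7} | {6} | {5,8} — 3 equivalence classes.

3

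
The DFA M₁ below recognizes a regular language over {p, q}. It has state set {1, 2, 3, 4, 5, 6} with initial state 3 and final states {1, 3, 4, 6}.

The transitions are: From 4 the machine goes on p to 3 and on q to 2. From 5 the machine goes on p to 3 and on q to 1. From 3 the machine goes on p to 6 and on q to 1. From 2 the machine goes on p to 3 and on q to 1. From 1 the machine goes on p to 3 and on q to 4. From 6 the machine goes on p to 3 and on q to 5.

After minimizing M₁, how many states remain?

4

Every state is reachable, so we keep all 6.
Start with accepting vs non-accepting: {1,3,4,6} | {2,5}.
Refine {1,3,4,6} on symbol q: members go to different blocks, giving {1,3} and {4,6}.
Refine {1,3} on symbol p: members go to different blocks, giving {1} and {3}.
Stable partition: {1} | {2,5} | {4,6} | {3} — 4 equivalence classes.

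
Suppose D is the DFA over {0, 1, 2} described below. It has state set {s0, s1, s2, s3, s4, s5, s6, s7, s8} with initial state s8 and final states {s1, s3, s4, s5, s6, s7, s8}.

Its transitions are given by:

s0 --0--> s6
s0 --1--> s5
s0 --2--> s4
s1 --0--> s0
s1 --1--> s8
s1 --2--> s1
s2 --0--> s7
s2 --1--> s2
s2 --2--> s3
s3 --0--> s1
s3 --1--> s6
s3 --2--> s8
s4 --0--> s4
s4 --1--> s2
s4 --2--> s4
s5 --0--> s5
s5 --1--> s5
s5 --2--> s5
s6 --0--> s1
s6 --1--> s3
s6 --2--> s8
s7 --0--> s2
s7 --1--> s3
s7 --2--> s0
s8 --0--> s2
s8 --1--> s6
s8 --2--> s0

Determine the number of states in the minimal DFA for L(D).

7

Every state is reachable, so we keep all 9.
P0 = {s1,s3,s4,s5,s6,s7,s8} | {s0,s2}.
Split {s1,s3,s4,s5,s6,s7,s8} by δ(·,0) → {s3,s4,s5,s6} and {s1,s7,s8}.
On input 0, block {s3,s4,s5,s6} splits into {s3,s6} and {s4,s5}.
Split {s0,s2} by δ(·,0) → {s0} and {s2}.
On input 0, block {s1,s7,s8} splits into {s7,s8} and {s1}.
Split {s4,s5} by δ(·,1) → {s4} and {s5}.
The partition is now stable with 7 blocks: {s3,s6} | {s0} | {s7,s8} | {s4} | {s2} | {s1} | {s5}.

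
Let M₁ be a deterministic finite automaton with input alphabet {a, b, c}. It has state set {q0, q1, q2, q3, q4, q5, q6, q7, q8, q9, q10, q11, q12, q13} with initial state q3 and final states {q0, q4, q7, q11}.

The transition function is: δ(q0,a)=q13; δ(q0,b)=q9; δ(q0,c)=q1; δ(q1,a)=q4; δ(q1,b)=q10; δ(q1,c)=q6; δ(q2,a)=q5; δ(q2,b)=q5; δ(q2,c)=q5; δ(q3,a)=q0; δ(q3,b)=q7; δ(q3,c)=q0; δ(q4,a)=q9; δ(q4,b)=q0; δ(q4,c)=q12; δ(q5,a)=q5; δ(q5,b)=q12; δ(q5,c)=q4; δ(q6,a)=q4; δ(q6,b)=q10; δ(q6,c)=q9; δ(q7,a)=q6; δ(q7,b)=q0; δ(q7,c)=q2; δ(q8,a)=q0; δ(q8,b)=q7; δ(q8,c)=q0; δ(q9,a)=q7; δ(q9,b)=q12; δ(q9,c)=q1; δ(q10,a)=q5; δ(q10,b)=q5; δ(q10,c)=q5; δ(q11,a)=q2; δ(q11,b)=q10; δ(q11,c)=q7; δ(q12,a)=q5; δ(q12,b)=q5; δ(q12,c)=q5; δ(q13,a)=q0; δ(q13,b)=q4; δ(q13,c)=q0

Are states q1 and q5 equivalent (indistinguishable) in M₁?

No

States {q8,q11} cannot be reached from the start state, so discard them.
Initial partition by acceptance: {q0,q4,q7} | {q1,q2,q3,q5,q6,q9,q10,q12,q13}.
On input b, block {q0,q4,q7} splits into {q4,q7} and {q0}.
Split {q1,q2,q3,q5,q6,q9,q10,q12,q13} by δ(·,a) → {q2,q5,q10,q12} and {q1,q6,q9} and {q3,q13}.
On input c, block {q2,q5,q10,q12} splits into {q2,q10,q12} and {q5}.
No further refinement is possible. Final partition (6 blocks): {q4,q7} | {q2,q10,q12} | {q0} | {q1,q6,q9} | {q3,q13} | {q5}.
q1 and q5 end up in different blocks, so they are distinguishable. For instance, the string 'a' is accepted from only q1.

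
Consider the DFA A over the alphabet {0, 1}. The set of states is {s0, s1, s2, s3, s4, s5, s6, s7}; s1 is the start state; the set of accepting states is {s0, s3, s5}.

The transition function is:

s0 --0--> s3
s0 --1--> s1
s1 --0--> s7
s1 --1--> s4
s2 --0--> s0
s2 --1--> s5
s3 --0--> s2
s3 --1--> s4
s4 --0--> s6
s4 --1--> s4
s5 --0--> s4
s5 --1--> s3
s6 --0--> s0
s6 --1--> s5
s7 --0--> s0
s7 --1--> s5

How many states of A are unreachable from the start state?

A breadth-first search from the start state visits every state.

0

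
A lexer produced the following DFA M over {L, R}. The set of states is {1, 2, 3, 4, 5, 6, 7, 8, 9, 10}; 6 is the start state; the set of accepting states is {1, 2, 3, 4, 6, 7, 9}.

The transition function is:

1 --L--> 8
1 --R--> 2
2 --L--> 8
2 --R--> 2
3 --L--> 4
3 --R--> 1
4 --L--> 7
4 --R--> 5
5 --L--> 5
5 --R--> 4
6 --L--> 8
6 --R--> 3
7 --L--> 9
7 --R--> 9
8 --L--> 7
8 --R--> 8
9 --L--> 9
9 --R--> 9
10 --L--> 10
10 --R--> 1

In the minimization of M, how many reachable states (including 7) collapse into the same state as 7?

Reachable states from the start: {1,2,3,4,5,6,7,8,9}. Unreachable: {10} — drop them.
Initial partition by acceptance: {1,2,3,4,6,7,9} | {5,8}.
On input L, block {1,2,3,4,6,7,9} splits into {3,4,7,9} and {1,2,6}.
Split {3,4,7,9} by δ(·,R) → {7,9} and {3} and {4}.
On input L, block {5,8} splits into {5} and {8}.
Refine {1,2,6} on symbol R: members go to different blocks, giving {1,2} and {6}.
The partition is now stable with 7 blocks: {7,9} | {5} | {1,2} | {3} | {4} | {8} | {6}.
State 7 belongs to the block {7,9}, which has 2 states.

2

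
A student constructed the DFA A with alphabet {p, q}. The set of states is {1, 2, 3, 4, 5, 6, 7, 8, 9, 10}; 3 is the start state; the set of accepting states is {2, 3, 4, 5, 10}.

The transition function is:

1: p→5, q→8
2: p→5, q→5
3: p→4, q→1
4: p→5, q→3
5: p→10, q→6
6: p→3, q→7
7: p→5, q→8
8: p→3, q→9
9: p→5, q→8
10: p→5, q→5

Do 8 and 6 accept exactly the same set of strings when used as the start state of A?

Reachable states from the start: {1,3,4,5,6,7,8,9,10}. Unreachable: {2} — drop them.
P0 = {3,4,5,10} | {1,6,7,8,9}.
Refine {3,4,5,10} on symbol q: members go to different blocks, giving {3,5} and {4,10}.
Stable partition: {3,5} | {1,6,7,8,9} | {4,10} — 3 equivalence classes.
8 and 6 lie in the same block of the stable partition, so they are equivalent — no string distinguishes them.

Yes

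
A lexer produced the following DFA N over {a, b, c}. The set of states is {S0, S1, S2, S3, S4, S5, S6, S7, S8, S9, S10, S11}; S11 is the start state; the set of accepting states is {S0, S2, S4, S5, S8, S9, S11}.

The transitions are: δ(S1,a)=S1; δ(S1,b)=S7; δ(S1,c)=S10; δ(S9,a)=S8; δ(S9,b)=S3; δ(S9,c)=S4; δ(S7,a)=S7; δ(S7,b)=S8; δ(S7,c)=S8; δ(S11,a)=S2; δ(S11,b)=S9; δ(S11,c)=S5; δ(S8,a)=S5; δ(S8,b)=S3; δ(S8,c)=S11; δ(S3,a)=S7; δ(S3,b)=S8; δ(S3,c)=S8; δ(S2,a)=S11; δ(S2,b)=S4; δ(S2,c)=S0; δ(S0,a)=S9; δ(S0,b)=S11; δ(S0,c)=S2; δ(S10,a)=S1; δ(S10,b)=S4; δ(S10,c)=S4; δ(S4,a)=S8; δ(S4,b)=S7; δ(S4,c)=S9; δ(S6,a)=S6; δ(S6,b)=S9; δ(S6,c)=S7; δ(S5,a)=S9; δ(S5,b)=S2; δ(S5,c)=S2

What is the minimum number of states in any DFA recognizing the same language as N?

5

Reachable states from the start: {S0,S2,S3,S4,S5,S7,S8,S9,S11}. Unreachable: {S1,S6,S10} — drop them.
P0 = {S0,S2,S4,S5,S8,S9,S11} | {S3,S7}.
Refine {S0,S2,S4,S5,S8,S9,S11} on symbol b: members go to different blocks, giving {S0,S2,S5,S11} and {S4,S8,S9}.
Refine {S0,S2,S5,S11} on symbol a: members go to different blocks, giving {S0,S5} and {S2,S11}.
On input a, block {S4,S8,S9} splits into {S4,S9} and {S8}.
The partition is now stable with 5 blocks: {S0,S5} | {S3,S7} | {S4,S9} | {S2,S11} | {S8}.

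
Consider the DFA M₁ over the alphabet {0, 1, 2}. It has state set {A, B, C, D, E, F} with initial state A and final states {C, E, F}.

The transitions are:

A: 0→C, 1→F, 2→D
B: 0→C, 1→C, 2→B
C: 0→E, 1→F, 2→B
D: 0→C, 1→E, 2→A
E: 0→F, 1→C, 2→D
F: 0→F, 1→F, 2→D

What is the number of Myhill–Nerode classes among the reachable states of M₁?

2

All states are reachable from the start state.
Initial partition by acceptance: {C,E,F} | {A,B,D}.
Stable partition: {C,E,F} | {A,B,D} — 2 equivalence classes.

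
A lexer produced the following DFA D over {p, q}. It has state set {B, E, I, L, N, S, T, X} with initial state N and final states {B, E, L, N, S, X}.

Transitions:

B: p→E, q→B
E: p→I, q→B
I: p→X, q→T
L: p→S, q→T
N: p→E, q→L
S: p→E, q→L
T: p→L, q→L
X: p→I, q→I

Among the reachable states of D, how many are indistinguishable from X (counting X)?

1

All states are reachable from the start state.
Initial partition by acceptance: {B,E,L,N,S,X} | {I,T}.
Split {B,E,L,N,S,X} by δ(·,p) → {B,L,N,S} and {E,X}.
Refine {B,L,N,S} on symbol p: members go to different blocks, giving {B,N,S} and {L}.
Split {B,N,S} by δ(·,q) → {N,S} and {B}.
Refine {I,T} on symbol p: members go to different blocks, giving {T} and {I}.
Split {E,X} by δ(·,q) → {E} and {X}.
The partition is now stable with 7 blocks: {N,S} | {T} | {E} | {L} | {B} | {I} | {X}.
State X belongs to the block {X}, which has 1 states.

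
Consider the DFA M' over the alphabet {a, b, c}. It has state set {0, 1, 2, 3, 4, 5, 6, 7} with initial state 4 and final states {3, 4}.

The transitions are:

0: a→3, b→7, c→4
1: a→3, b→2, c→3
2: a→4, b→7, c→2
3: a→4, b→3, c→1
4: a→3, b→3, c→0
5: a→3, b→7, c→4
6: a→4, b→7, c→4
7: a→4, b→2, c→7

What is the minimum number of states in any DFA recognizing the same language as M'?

3

First remove the unreachable states {5,6}; 6 states remain.
Start with accepting vs non-accepting: {3,4} | {0,1,2,7}.
Refine {0,1,2,7} on symbol c: members go to different blocks, giving {0,1} and {2,7}.
The partition is now stable with 3 blocks: {3,4} | {0,1} | {2,7}.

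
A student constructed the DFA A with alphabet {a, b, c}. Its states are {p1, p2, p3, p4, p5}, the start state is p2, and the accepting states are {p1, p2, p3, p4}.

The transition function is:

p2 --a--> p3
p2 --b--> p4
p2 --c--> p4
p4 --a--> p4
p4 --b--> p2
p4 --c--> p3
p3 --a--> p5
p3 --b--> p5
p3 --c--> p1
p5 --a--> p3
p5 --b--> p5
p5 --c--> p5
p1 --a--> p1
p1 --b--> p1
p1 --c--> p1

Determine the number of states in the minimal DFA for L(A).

Every state is reachable, so we keep all 5.
Initial partition by acceptance: {p1,p2,p3,p4} | {p5}.
On input a, block {p1,p2,p3,p4} splits into {p1,p2,p4} and {p3}.
On input a, block {p1,p2,p4} splits into {p1,p4} and {p2}.
On input b, block {p1,p4} splits into {p1} and {p4}.
Stable partition: {p1} | {p5} | {p3} | {p2} | {p4} — 5 equivalence classes.

5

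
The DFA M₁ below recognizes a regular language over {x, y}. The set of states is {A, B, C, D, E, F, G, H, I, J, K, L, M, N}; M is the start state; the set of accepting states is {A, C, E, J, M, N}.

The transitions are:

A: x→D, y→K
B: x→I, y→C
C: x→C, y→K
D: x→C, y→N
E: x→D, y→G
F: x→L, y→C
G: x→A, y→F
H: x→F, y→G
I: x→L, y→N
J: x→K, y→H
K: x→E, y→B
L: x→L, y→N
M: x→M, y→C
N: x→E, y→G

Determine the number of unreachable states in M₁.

2

Starting at M and following transitions, the reachable set is {A, B, C, D, E, F, G, I, K, L, M, N}. That leaves H, J unreachable — 2 in total.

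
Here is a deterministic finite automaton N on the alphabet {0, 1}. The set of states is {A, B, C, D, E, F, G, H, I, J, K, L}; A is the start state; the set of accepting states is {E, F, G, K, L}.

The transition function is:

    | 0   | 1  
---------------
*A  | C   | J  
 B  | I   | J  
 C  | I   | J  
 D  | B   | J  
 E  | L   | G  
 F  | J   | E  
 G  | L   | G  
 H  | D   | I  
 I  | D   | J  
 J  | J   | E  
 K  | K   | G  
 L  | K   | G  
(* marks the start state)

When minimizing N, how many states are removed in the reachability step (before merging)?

BFS from A reaches {A, B, C, D, E, G, I, J, K, L}; the 2 state(s) F, H are never visited.

2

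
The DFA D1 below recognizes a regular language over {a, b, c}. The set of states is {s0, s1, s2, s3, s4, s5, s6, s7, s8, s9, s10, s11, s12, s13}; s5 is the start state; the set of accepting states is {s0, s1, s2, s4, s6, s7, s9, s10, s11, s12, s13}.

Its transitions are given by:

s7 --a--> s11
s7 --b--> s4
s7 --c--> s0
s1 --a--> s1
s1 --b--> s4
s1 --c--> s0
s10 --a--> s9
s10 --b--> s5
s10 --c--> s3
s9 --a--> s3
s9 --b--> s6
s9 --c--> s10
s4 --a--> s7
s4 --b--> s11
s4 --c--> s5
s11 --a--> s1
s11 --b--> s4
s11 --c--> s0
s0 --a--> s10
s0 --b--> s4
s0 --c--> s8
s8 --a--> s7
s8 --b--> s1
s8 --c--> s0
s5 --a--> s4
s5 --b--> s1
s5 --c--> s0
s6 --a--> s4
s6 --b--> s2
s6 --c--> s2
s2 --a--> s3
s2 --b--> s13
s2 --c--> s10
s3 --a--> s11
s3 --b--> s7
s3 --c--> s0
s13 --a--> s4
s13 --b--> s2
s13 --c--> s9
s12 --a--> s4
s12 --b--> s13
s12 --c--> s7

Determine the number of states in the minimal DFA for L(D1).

8

States {s12} cannot be reached from the start state, so discard them.
Start with accepting vs non-accepting: {s0,s1,s2,s4,s6,s7,s9,s10,s11,s13} | {s3,s5,s8}.
Split {s0,s1,s2,s4,s6,s7,s9,s10,s11,s13} by δ(·,a) → {s0,s1,s4,s6,s7,s10,s11,s13} and {s2,s9}.
On input a, block {s0,s1,s4,s6,s7,s10,s11,s13} splits into {s0,s1,s4,s6,s7,s11,s13} and {s10}.
On input a, block {s0,s1,s4,s6,s7,s11,s13} splits into {s1,s4,s6,s7,s11,s13} and {s0}.
Refine {s1,s4,s6,s7,s11,s13} on symbol b: members go to different blocks, giving {s1,s4,s7,s11} and {s6,s13}.
Split {s1,s4,s7,s11} by δ(·,c) → {s1,s7,s11} and {s4}.
Split {s3,s5,s8} by δ(·,a) → {s3,s8} and {s5}.
Stable partition: {s1,s7,s11} | {s3,s8} | {s2,s9} | {s10} | {s0} | {s6,s13} | {s4} | {s5} — 8 equivalence classes.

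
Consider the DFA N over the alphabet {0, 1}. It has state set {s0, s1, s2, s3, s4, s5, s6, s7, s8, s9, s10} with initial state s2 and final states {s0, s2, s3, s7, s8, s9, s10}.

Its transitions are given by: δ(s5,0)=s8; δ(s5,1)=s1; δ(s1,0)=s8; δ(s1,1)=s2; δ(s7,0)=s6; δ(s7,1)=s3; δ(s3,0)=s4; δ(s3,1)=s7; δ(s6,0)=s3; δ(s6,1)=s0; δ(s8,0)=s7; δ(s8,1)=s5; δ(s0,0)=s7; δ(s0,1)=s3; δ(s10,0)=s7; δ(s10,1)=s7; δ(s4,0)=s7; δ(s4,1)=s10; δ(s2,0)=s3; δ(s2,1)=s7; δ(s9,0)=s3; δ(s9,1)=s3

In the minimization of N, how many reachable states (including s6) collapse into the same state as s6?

2

States {s1,s5,s8,s9} cannot be reached from the start state, so discard them.
Start with accepting vs non-accepting: {s0,s2,s3,s7,s10} | {s4,s6}.
Split {s0,s2,s3,s7,s10} by δ(·,0) → {s0,s2,s10} and {s3,s7}.
No further refinement is possible. Final partition (3 blocks): {s0,s2,s10} | {s4,s6} | {s3,s7}.
State s6 belongs to the block {s4,s6}, which has 2 states.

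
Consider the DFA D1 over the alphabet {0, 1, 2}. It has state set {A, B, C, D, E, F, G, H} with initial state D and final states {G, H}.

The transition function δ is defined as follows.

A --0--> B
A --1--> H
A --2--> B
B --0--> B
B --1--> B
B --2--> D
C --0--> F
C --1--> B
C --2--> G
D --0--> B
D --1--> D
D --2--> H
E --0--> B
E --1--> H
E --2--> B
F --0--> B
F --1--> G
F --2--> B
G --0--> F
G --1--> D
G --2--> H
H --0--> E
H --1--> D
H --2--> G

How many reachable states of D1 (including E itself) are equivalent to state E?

2

Reachable states from the start: {B,D,E,F,G,H}. Unreachable: {A,C} — drop them.
Initial partition by acceptance: {G,H} | {B,D,E,F}.
Refine {B,D,E,F} on symbol 1: members go to different blocks, giving {B,D} and {E,F}.
On input 2, block {B,D} splits into {B} and {D}.
The partition is now stable with 4 blocks: {G,H} | {B} | {E,F} | {D}.
State E belongs to the block {E,F}, which has 2 states.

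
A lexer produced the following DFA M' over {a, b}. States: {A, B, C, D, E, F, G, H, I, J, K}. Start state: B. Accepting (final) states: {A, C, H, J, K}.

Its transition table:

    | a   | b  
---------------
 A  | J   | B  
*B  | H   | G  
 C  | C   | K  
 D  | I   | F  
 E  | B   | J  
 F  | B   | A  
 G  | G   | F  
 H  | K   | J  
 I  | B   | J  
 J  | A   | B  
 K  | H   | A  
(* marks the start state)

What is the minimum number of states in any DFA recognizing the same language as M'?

5

Reachable states from the start: {A,B,F,G,H,J,K}. Unreachable: {C,D,E,I} — drop them.
P0 = {A,H,J,K} | {B,F,G}.
On input b, block {A,H,J,K} splits into {A,J} and {H,K}.
On input a, block {B,F,G} splits into {F,G} and {B}.
Refine {F,G} on symbol a: members go to different blocks, giving {F} and {G}.
No further refinement is possible. Final partition (5 blocks): {A,J} | {F} | {H,K} | {B} | {G}.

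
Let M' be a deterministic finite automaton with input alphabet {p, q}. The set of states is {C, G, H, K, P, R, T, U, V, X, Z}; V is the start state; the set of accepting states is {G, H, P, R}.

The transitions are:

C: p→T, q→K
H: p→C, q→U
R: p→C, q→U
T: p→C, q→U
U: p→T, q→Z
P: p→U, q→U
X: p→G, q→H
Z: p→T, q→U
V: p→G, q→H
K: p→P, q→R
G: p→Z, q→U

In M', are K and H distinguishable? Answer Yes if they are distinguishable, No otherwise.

Reachable states from the start: {C,G,H,K,P,R,T,U,V,Z}. Unreachable: {X} — drop them.
Initial partition by acceptance: {G,H,P,R} | {C,K,T,U,V,Z}.
Split {C,K,T,U,V,Z} by δ(·,p) → {C,T,U,Z} and {K,V}.
Split {C,T,U,Z} by δ(·,q) → {T,U,Z} and {C}.
Refine {G,H,P,R} on symbol p: members go to different blocks, giving {G,P} and {H,R}.
Refine {T,U,Z} on symbol p: members go to different blocks, giving {U,Z} and {T}.
Stable partition: {G,P} | {U,Z} | {K,V} | {C} | {H,R} | {T} — 6 equivalence classes.
K and H end up in different blocks, so they are distinguishable. For instance, the string 'ε' is accepted from only H.

Yes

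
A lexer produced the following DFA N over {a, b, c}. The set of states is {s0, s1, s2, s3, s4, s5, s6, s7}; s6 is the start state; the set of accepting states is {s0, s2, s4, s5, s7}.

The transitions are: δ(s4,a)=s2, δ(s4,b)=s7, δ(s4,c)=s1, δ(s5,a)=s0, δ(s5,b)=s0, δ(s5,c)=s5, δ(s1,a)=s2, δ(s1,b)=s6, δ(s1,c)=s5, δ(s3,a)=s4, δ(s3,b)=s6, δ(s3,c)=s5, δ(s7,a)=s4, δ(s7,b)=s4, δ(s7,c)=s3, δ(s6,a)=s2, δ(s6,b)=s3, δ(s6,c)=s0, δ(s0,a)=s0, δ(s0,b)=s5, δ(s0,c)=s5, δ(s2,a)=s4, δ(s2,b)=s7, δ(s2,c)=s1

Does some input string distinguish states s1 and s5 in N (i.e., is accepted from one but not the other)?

Yes

All states are reachable from the start state.
Initial partition by acceptance: {s0,s2,s4,s5,s7} | {s1,s3,s6}.
On input c, block {s0,s2,s4,s5,s7} splits into {s2,s4,s7} and {s0,s5}.
The partition is now stable with 3 blocks: {s2,s4,s7} | {s1,s3,s6} | {s0,s5}.
s1 and s5 end up in different blocks, so they are distinguishable. For instance, the string 'ε' is accepted from only s5.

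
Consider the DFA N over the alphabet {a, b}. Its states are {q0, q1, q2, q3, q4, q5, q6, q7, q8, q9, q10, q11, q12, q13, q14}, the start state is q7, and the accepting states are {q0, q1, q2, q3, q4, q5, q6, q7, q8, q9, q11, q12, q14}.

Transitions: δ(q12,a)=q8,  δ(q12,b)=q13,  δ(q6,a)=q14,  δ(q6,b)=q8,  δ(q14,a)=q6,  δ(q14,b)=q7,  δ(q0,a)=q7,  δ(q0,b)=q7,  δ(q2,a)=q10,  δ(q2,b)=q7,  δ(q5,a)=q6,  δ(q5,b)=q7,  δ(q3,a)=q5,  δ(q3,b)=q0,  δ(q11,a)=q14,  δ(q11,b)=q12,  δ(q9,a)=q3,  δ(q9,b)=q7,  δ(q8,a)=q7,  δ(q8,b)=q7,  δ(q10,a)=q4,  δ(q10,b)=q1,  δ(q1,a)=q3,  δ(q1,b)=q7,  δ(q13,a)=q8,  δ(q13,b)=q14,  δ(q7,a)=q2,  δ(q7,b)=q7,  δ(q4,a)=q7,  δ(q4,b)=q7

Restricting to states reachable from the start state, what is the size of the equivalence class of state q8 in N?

States {q9,q11,q12,q13} cannot be reached from the start state, so discard them.
Initial partition by acceptance: {q0,q1,q2,q3,q4,q5,q6,q7,q8,q14} | {q10}.
On input a, block {q0,q1,q2,q3,q4,q5,q6,q7,q8,q14} splits into {q0,q1,q3,q4,q5,q6,q7,q8,q14} and {q2}.
Refine {q0,q1,q3,q4,q5,q6,q7,q8,q14} on symbol a: members go to different blocks, giving {q0,q1,q3,q4,q5,q6,q8,q14} and {q7}.
Refine {q0,q1,q3,q4,q5,q6,q8,q14} on symbol a: members go to different blocks, giving {q1,q3,q5,q6,q14} and {q0,q4,q8}.
Split {q1,q3,q5,q6,q14} by δ(·,b) → {q1,q5,q14} and {q3,q6}.
Stable partition: {q1,q5,q14} | {q10} | {q2} | {q7} | {q0,q4,q8} | {q3,q6} — 6 equivalence classes.
State q8 belongs to the block {q0,q4,q8}, which has 3 states.

3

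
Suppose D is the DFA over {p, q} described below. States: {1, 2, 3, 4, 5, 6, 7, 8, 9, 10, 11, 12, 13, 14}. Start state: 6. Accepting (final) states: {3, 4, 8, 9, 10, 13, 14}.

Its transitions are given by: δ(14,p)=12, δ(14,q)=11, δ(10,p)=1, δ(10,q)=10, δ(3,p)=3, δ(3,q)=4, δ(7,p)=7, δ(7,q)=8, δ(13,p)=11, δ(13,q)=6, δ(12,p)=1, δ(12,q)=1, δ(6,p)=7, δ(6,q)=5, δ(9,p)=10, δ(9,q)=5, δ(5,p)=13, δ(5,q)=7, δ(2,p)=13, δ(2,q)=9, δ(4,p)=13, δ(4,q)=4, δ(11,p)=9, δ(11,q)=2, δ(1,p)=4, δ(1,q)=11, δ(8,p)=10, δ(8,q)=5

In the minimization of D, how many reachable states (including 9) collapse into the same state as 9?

First remove the unreachable states {3,12,14}; 11 states remain.
Start with accepting vs non-accepting: {4,8,9,10,13} | {1,2,5,6,7,11}.
Split {4,8,9,10,13} by δ(·,p) → {4,8,9} and {10,13}.
Refine {4,8,9} on symbol q: members go to different blocks, giving {8,9} and {4}.
On input p, block {1,2,5,6,7,11} splits into {2,5} and {6,7} and {1} and {11}.
On input q, block {2,5} splits into {2} and {5}.
Split {10,13} by δ(·,p) → {10} and {13}.
On input q, block {6,7} splits into {6} and {7}.
Stable partition: {8,9} | {2} | {10} | {4} | {6} | {1} | {11} | {5} | {13} | {7} — 10 equivalence classes.
The equivalence class containing 9 is {8,9}, of size 2.

2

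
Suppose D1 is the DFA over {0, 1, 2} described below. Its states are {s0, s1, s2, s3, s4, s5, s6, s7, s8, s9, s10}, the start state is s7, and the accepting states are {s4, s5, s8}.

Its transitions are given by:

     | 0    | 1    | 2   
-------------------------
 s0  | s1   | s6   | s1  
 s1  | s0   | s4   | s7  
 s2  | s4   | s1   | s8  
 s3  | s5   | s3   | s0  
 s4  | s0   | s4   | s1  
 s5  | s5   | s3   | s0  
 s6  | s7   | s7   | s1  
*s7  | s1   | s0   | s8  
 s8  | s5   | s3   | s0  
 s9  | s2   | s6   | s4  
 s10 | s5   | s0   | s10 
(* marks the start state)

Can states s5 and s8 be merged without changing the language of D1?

Yes

Reachable states from the start: {s0,s1,s3,s4,s5,s6,s7,s8}. Unreachable: {s2,s9,s10} — drop them.
Initial partition by acceptance: {s4,s5,s8} | {s0,s1,s3,s6,s7}.
Refine {s4,s5,s8} on symbol 0: members go to different blocks, giving {s5,s8} and {s4}.
On input 0, block {s0,s1,s3,s6,s7} splits into {s0,s1,s6,s7} and {s3}.
On input 1, block {s0,s1,s6,s7} splits into {s0,s6,s7} and {s1}.
Refine {s0,s6,s7} on symbol 0: members go to different blocks, giving {s0,s7} and {s6}.
Refine {s0,s7} on symbol 1: members go to different blocks, giving {s0} and {s7}.
Stable partition: {s5,s8} | {s0} | {s4} | {s3} | {s1} | {s6} | {s7} — 7 equivalence classes.
s5 and s8 lie in the same block of the stable partition, so they are equivalent — no string distinguishes them.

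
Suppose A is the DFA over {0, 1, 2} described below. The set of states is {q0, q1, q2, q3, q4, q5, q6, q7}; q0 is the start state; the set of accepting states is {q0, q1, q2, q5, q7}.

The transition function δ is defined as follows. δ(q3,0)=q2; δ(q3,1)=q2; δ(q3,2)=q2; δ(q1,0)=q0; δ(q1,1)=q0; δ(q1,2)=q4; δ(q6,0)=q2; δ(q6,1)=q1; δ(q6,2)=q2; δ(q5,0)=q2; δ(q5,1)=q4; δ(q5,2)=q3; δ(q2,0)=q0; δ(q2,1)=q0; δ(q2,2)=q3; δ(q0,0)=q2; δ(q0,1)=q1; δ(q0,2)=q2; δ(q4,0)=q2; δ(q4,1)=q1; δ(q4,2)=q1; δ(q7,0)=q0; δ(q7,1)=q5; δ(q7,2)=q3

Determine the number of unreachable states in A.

3

Starting at q0 and following transitions, the reachable set is {q0, q1, q2, q3, q4}. That leaves q5, q6, q7 unreachable — 3 in total.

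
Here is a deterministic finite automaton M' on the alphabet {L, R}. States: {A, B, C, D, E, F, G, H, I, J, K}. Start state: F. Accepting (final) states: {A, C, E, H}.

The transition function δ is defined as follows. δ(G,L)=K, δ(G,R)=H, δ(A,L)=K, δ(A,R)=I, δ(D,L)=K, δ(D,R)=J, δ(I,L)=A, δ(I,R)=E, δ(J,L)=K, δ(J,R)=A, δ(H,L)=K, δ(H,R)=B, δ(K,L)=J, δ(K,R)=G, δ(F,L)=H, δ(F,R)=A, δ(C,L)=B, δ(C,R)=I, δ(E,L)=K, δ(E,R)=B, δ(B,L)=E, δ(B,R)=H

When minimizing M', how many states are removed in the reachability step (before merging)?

No path from F leads to C, D; the other 9 states are all reachable.

2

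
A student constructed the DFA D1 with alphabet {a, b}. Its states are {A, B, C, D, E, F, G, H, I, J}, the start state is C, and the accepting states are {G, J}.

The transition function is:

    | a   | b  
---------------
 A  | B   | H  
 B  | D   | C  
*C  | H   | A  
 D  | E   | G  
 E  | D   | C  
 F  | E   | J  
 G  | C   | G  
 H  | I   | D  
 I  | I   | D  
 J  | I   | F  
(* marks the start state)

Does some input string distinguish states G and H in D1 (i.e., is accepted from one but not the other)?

First remove the unreachable states {F,J}; 8 states remain.
Initial partition by acceptance: {G} | {A,B,C,D,E,H,I}.
Split {A,B,C,D,E,H,I} by δ(·,b) → {A,B,C,E,H,I} and {D}.
Split {A,B,C,E,H,I} by δ(·,a) → {A,C,H,I} and {B,E}.
Refine {A,C,H,I} on symbol a: members go to different blocks, giving {C,H,I} and {A}.
Refine {C,H,I} on symbol b: members go to different blocks, giving {H,I} and {C}.
Stable partition: {G} | {H,I} | {D} | {B,E} | {A} | {C} — 6 equivalence classes.
G and H end up in different blocks, so they are distinguishable. For instance, the string 'ε' is accepted from only G.

Yes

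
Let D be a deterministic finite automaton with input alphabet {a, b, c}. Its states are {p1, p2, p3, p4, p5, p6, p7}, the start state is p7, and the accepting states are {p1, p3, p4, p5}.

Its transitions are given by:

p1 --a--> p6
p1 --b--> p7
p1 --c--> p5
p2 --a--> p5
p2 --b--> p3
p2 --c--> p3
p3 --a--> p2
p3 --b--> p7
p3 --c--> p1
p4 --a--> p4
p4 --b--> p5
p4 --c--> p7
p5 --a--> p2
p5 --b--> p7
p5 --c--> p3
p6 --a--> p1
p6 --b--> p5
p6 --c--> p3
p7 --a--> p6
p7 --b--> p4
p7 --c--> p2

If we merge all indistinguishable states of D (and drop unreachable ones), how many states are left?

4

Start with accepting vs non-accepting: {p1,p3,p4,p5} | {p2,p6,p7}.
Refine {p1,p3,p4,p5} on symbol a: members go to different blocks, giving {p1,p3,p5} and {p4}.
On input a, block {p2,p6,p7} splits into {p2,p6} and {p7}.
Stable partition: {p1,p3,p5} | {p2,p6} | {p4} | {p7} — 4 equivalence classes.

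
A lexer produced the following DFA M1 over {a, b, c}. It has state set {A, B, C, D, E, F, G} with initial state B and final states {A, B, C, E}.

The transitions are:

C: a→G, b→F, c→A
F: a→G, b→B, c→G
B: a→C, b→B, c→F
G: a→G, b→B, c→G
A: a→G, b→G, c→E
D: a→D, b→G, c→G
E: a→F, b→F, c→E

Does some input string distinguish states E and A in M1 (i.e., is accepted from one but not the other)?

States {D} cannot be reached from the start state, so discard them.
Initial partition by acceptance: {A,B,C,E} | {F,G}.
Split {A,B,C,E} by δ(·,a) → {A,C,E} and {B}.
No further refinement is possible. Final partition (3 blocks): {A,C,E} | {F,G} | {B}.
E and A lie in the same block of the stable partition, so they are equivalent — no string distinguishes them.

No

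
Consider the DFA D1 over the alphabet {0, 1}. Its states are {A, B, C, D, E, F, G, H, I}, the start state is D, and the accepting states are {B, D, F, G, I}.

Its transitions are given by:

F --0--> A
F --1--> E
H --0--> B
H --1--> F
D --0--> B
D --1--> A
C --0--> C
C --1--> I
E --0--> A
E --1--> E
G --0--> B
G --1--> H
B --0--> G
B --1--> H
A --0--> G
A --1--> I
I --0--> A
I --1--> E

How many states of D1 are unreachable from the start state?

No path from D leads to C; the other 8 states are all reachable.

1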